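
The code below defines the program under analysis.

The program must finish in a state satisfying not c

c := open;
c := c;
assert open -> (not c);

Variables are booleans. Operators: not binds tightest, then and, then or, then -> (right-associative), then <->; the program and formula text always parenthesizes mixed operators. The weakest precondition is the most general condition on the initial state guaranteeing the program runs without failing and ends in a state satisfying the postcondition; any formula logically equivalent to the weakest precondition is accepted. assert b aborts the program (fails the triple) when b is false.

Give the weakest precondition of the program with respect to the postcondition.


Working backward. After the program, not c must hold.
Before assert open -> (not c): (open -> (not c)) and (not c)
Before c := c: (open -> (not c)) and (not c)
Before c := open: (open -> (not open)) and (not open)
Answer: WP = (open -> (not open)) and (not open)


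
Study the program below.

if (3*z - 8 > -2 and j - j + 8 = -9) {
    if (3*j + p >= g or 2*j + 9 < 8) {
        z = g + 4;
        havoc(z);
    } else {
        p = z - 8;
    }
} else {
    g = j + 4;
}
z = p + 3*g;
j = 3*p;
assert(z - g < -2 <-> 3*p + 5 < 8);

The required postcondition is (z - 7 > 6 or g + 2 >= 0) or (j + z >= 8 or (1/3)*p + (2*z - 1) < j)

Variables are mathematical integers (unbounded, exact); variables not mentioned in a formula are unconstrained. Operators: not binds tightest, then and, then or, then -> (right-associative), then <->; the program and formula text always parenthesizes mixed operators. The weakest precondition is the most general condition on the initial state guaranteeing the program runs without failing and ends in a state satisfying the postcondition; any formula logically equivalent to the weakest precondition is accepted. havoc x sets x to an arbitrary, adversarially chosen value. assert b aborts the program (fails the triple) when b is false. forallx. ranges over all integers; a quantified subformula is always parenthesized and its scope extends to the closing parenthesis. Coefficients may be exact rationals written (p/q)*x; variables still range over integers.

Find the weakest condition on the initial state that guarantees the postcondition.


Working backward. After the program, the postcondition (z - 7 > 6 or g + 2 >= 0) or (j + z >= 8 or (1/3)*p + (2*z - 1) < j) must hold; in canonical form it is z > 13 or g >= -2 or j + z >= 8 or (1/3)*p + 2*z < j + 1.
Before assert z - g < -2 <-> 3*p + 5 < 8: (z < g - 2 <-> 3*p < 3) and (z > 13 or g >= -2 or j + z >= 8 or (1/3)*p + 2*z < j + 1)
Before j := 3*p: (z < g - 2 <-> 3*p < 3) and (z > 13 or g >= -2 or 3*p + z >= 8 or 2*z < (8/3)*p + 1)
Before z := p + 3*g: (2*g + p < -2 <-> 3*p < 3) and (3*g + p > 13 or g >= -2 or 3*g + 4*p >= 8 or 6*g < (2/3)*p + 1)
Then branch requires ((3*j + p >= g or 2*j < -1) -> ((2*g + p < -2 <-> 3*p < 3) and (3*g + p > 13 or g >= -2 or 3*g + 4*p >= 8 or 6*g < (2/3)*p + 1))) and ((not (3*j + p >= g or 2*j < -1)) -> ((2*g + z < 6 <-> 3*z < 27) and (3*g + z > 21 or g >= -2 or 3*g + 4*z >= 40 or 6*g < (2/3)*z - 13/3))); else branch requires (2*j + p < -10 <-> 3*p < 3) and (3*j + p > 1 or j >= -6 or 3*j + 4*p >= -4 or 6*j < (2/3)*p - 23).
Before the if: (2*j + p < -10 <-> 3*p < 3) and (3*j + p > 1 or j >= -6 or 3*j + 4*p >= -4 or 6*j < (2/3)*p - 23)
Answer: WP = (2*j + p < -10 <-> 3*p < 3) and (3*j + p > 1 or j >= -6 or 3*j + 4*p >= -4 or 6*j < (2/3)*p - 23)


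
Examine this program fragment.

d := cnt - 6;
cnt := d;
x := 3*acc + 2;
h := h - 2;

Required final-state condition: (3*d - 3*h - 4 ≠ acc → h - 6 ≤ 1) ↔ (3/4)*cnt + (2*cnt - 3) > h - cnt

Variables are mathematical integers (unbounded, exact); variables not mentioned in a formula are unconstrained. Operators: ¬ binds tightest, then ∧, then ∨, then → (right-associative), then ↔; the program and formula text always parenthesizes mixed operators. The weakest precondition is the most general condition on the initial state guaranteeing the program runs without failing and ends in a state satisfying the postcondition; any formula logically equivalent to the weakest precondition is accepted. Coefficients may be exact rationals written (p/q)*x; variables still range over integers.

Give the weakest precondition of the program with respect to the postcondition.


Working backward. After the program, the postcondition (3*d - 3*h - 4 ≠ acc → h - 6 ≤ 1) ↔ (3/4)*cnt + (2*cnt - 3) > h - cnt must hold; in canonical form it is (3*d ≠ acc + 3*h + 4 → h ≤ 7) ↔ (15/4)*cnt > h + 3.
Before h := h - 2: (3*d ≠ acc + 3*h - 2 → h ≤ 9) ↔ (15/4)*cnt > h + 1
Before x := 3*acc + 2: (3*d ≠ acc + 3*h - 2 → h ≤ 9) ↔ (15/4)*cnt > h + 1
Before cnt := d: (3*d ≠ acc + 3*h - 2 → h ≤ 9) ↔ (15/4)*d > h + 1
Before d := cnt - 6: (3*cnt ≠ acc + 3*h + 16 → h ≤ 9) ↔ (15/4)*cnt > h + 47/2
Answer: WP = (3*cnt ≠ acc + 3*h + 16 → h ≤ 9) ↔ (15/4)*cnt > h + 47/2


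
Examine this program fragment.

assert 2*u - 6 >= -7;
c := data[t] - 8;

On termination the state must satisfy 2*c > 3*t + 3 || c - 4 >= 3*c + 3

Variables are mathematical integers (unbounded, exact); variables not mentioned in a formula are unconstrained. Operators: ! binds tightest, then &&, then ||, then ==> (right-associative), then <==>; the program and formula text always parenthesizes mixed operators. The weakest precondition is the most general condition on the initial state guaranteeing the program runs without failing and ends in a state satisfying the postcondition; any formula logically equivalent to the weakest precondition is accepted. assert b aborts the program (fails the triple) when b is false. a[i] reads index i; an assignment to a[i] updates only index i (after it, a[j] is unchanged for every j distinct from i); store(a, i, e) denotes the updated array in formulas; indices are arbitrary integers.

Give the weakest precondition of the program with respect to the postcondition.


Working backward. After the program, the postcondition 2*c > 3*t + 3 || c - 4 >= 3*c + 3 must hold; in canonical form it is 2*c > 3*t + 3 || 2*c <= -7.
Before c := data[t] - 8: 2*data[t] > 3*t + 19 || 2*data[t] <= 9
Before assert 2*u - 6 >= -7: 2*u >= -1 && (2*data[t] > 3*t + 19 || 2*data[t] <= 9)
Answer: WP = 2*u >= -1 && (2*data[t] > 3*t + 19 || 2*data[t] <= 9)


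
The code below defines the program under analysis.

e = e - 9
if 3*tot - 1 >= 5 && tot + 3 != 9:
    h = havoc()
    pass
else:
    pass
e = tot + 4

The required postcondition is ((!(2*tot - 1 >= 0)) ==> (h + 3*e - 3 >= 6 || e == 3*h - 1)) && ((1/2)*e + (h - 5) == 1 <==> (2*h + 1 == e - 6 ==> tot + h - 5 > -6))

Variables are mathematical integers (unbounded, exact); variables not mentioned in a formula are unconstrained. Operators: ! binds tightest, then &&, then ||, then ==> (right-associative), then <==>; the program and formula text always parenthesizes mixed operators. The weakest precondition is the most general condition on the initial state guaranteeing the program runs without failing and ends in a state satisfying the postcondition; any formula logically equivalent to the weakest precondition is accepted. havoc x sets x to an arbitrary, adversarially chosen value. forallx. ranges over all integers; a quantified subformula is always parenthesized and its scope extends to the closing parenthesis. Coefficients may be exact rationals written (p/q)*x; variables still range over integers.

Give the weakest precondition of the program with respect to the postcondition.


Working backward. After the program, the postcondition ((!(2*tot - 1 >= 0)) ==> (h + 3*e - 3 >= 6 || e == 3*h - 1)) && ((1/2)*e + (h - 5) == 1 <==> (2*h + 1 == e - 6 ==> tot + h - 5 > -6)) must hold; in canonical form it is ((!(2*tot >= 1)) ==> (3*e + h >= 9 || e == 3*h - 1)) && ((1/2)*e + h == 6 <==> (2*h == e - 7 ==> h + tot > -1)).
Before e := tot + 4: ((!(2*tot >= 1)) ==> (h + 3*tot >= -3 || tot == 3*h - 5)) && (h + (1/2)*tot == 4 <==> (2*h == tot - 3 ==> h + tot > -1))
Then branch requires forall h_1. (((!(2*tot >= 1)) ==> (h_1 + 3*tot >= -3 || tot == 3*h_1 - 5)) && (h_1 + (1/2)*tot == 4 <==> (2*h_1 == tot - 3 ==> h_1 + tot > -1))); else branch requires ((!(2*tot >= 1)) ==> (h + 3*tot >= -3 || tot == 3*h - 5)) && (h + (1/2)*tot == 4 <==> (2*h == tot - 3 ==> h + tot > -1)).
Before the if: ((3*tot >= 6 && tot != 6) ==> (forall h_1. (((!(2*tot >= 1)) ==> (h_1 + 3*tot >= -3 || tot == 3*h_1 - 5)) && (h_1 + (1/2)*tot == 4 <==> (2*h_1 == tot - 3 ==> h_1 + tot > -1))))) && ((!(3*tot >= 6 && tot != 6)) ==> (((!(2*tot >= 1)) ==> (h + 3*tot >= -3 || tot == 3*h - 5)) && (h + (1/2)*tot == 4 <==> (2*h == tot - 3 ==> h + tot > -1))))
Before e := e - 9: ((3*tot >= 6 && tot != 6) ==> (forall h_1. (((!(2*tot >= 1)) ==> (h_1 + 3*tot >= -3 || tot == 3*h_1 - 5)) && (h_1 + (1/2)*tot == 4 <==> (2*h_1 == tot - 3 ==> h_1 + tot > -1))))) && ((!(3*tot >= 6 && tot != 6)) ==> (((!(2*tot >= 1)) ==> (h + 3*tot >= -3 || tot == 3*h - 5)) && (h + (1/2)*tot == 4 <==> (2*h == tot - 3 ==> h + tot > -1))))
Answer: WP = ((3*tot >= 6 && tot != 6) ==> (forall h_1. (((!(2*tot >= 1)) ==> (h_1 + 3*tot >= -3 || tot == 3*h_1 - 5)) && (h_1 + (1/2)*tot == 4 <==> (2*h_1 == tot - 3 ==> h_1 + tot > -1))))) && ((!(3*tot >= 6 && tot != 6)) ==> (((!(2*tot >= 1)) ==> (h + 3*tot >= -3 || tot == 3*h - 5)) && (h + (1/2)*tot == 4 <==> (2*h == tot - 3 ==> h + tot > -1))))


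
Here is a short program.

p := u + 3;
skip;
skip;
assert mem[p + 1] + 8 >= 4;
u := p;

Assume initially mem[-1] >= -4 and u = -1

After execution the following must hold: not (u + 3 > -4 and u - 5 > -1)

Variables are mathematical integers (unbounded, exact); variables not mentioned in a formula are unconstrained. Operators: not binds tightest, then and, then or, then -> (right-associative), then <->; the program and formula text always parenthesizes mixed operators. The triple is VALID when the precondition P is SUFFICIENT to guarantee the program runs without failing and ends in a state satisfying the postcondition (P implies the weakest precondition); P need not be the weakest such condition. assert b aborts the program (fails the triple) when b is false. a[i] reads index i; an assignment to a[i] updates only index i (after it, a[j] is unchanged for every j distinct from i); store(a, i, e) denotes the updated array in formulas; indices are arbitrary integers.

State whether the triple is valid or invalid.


Working backward. After the program, the postcondition not (u + 3 > -4 and u - 5 > -1) must hold; in canonical form it is not (u > -7 and u > 4).
Before u := p: not (p > -7 and p > 4)
Before assert mem[p + 1] + 8 >= 4: mem[p + 1] >= -4 and (not (p > -7 and p > 4))
Before skip: mem[p + 1] >= -4 and (not (p > -7 and p > 4))
Before skip: mem[p + 1] >= -4 and (not (p > -7 and p > 4))
Before p := u + 3: mem[u + 4] >= -4 and (not (u > -10 and u > 1))
The weakest precondition is mem[u + 4] >= -4 and (not (u > -10 and u > 1)).
Check whether mem[-1] >= -4 and u = -1 implies it.
Countermodel: at the initial state mem = {[-1] = 0, [3] = -5, elsewhere 0}, u = -1, the precondition holds but the weakest precondition fails.
Answer: invalid


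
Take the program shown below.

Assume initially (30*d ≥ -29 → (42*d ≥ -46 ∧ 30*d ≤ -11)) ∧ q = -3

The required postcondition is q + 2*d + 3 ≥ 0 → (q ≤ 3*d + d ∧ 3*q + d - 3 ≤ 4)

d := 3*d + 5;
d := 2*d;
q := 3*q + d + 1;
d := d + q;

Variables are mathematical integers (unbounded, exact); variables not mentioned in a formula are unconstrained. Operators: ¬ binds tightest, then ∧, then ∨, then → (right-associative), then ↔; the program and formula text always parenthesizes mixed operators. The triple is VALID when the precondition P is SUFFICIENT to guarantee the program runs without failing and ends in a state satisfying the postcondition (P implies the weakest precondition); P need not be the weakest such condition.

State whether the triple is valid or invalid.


Working backward. After the program, the postcondition q + 2*d + 3 ≥ 0 → (q ≤ 3*d + d ∧ 3*q + d - 3 ≤ 4) must hold; in canonical form it is 2*d + q ≥ -3 → (q ≤ 4*d ∧ d + 3*q ≤ 7).
Before d := d + q: 2*d + 3*q ≥ -3 → (4*d + 3*q ≥ 0 ∧ d + 4*q ≤ 7)
Before q := 3*q + d + 1: 5*d + 9*q ≥ -6 → (7*d + 9*q ≥ -3 ∧ 5*d + 12*q ≤ 3)
Before d := 2*d: 10*d + 9*q ≥ -6 → (14*d + 9*q ≥ -3 ∧ 10*d + 12*q ≤ 3)
Before d := 3*d + 5: 30*d + 9*q ≥ -56 → (42*d + 9*q ≥ -73 ∧ 30*d + 12*q ≤ -47)
The weakest precondition is 30*d + 9*q ≥ -56 → (42*d + 9*q ≥ -73 ∧ 30*d + 12*q ≤ -47).
Check whether (30*d ≥ -29 → (42*d ≥ -46 ∧ 30*d ≤ -11)) ∧ q = -3 implies it.
Every state satisfying the precondition satisfies the weakest precondition: the implication holds.
Answer: valid


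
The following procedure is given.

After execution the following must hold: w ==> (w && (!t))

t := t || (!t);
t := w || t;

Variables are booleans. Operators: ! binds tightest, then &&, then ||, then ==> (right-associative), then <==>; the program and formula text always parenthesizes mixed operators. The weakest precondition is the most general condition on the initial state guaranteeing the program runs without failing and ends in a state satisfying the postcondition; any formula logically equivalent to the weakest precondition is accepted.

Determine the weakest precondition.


Working backward. After the program, w ==> (w && (!t)) must hold.
Before t := w || t: w ==> (w && (!(w || t)))
Before t := t || (!t): !w
Answer: WP = !w


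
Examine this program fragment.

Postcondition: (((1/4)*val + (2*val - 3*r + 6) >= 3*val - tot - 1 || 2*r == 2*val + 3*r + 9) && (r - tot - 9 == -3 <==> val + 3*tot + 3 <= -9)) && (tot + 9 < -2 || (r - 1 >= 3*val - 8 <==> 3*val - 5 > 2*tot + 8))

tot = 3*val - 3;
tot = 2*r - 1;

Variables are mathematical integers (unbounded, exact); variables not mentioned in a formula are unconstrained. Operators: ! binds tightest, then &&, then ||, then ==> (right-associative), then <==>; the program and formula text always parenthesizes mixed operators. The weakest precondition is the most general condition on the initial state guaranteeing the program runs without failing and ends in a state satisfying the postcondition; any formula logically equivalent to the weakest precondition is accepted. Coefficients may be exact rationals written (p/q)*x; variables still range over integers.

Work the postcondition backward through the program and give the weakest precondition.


Working backward. After the program, the postcondition (((1/4)*val + (2*val - 3*r + 6) >= 3*val - tot - 1 || 2*r == 2*val + 3*r + 9) && (r - tot - 9 == -3 <==> val + 3*tot + 3 <= -9)) && (tot + 9 < -2 || (r - 1 >= 3*val - 8 <==> 3*val - 5 > 2*tot + 8)) must hold; in canonical form it is (tot >= 3*r + (3/4)*val - 7 || r + 2*val == -9) && (r == tot + 6 <==> 3*tot + val <= -12) && (tot < -11 || (r >= 3*val - 7 <==> 3*val > 2*tot + 13)).
Before tot := 2*r - 1: (r + (3/4)*val <= 6 || r + 2*val == -9) && (r == -5 <==> 6*r + val <= -9) && (2*r < -10 || (r >= 3*val - 7 <==> 3*val > 4*r + 11))
Before tot := 3*val - 3: (r + (3/4)*val <= 6 || r + 2*val == -9) && (r == -5 <==> 6*r + val <= -9) && (2*r < -10 || (r >= 3*val - 7 <==> 3*val > 4*r + 11))
Answer: WP = (r + (3/4)*val <= 6 || r + 2*val == -9) && (r == -5 <==> 6*r + val <= -9) && (2*r < -10 || (r >= 3*val - 7 <==> 3*val > 4*r + 11))


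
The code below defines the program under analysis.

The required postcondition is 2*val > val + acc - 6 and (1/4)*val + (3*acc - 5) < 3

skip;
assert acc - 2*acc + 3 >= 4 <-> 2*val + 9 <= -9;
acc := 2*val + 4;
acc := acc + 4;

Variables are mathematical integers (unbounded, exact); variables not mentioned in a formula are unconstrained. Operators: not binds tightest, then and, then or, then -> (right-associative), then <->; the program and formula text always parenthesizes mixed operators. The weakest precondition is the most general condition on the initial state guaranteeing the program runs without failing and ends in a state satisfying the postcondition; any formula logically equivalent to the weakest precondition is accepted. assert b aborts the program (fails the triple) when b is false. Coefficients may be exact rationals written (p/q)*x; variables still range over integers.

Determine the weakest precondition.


Working backward. After the program, the postcondition 2*val > val + acc - 6 and (1/4)*val + (3*acc - 5) < 3 must hold; in canonical form it is val > acc - 6 and 3*acc + (1/4)*val < 8.
Before acc := acc + 4: val > acc - 2 and 3*acc + (1/4)*val < -4
Before acc := 2*val + 4: val < -2 and (25/4)*val < -16
Before assert acc - 2*acc + 3 >= 4 <-> 2*val + 9 <= -9: (acc <= -1 <-> 2*val <= -18) and val < -2 and (25/4)*val < -16
Before skip: (acc <= -1 <-> 2*val <= -18) and val < -2 and (25/4)*val < -16
Answer: WP = (acc <= -1 <-> 2*val <= -18) and val < -2 and (25/4)*val < -16


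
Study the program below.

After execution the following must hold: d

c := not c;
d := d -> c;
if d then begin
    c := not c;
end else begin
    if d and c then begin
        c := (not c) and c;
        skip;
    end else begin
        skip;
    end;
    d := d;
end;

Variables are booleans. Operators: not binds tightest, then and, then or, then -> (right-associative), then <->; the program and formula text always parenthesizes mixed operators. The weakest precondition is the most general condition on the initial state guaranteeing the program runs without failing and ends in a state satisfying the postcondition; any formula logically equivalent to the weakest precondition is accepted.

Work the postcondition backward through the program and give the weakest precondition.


Working backward. After the program, d must hold.
Then branch requires d; else branch requires ((d and c) -> d) and ((not (d and c)) -> d).
Before the if: (not d) -> (((d and c) -> d) and ((not (d and c)) -> d))
Before d := d -> c: (not (d -> c)) -> ((((d -> c) and c) -> (d -> c)) and ((not ((d -> c) and c)) -> (d -> c)))
Before c := not c: (not (d -> (not c))) -> ((((d -> (not c)) and (not c)) -> (d -> (not c))) and ((not ((d -> (not c)) and (not c))) -> (d -> (not c))))
Answer: WP = (not (d -> (not c))) -> ((((d -> (not c)) and (not c)) -> (d -> (not c))) and ((not ((d -> (not c)) and (not c))) -> (d -> (not c))))


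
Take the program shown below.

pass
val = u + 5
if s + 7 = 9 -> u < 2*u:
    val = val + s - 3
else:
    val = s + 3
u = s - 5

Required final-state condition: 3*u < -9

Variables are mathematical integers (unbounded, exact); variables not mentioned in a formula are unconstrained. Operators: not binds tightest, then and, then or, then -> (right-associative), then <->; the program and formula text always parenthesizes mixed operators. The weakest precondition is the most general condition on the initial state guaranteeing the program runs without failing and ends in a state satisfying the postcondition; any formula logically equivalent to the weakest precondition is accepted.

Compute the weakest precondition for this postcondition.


Working backward. After the program, 3*u < -9 must hold.
Before u := s - 5: 3*s < 6
Then branch requires 3*s < 6; else branch requires 3*s < 6.
Before the if: ((s = 2 -> u > 0) -> 3*s < 6) and ((not (s = 2 -> u > 0)) -> 3*s < 6)
Before val := u + 5: ((s = 2 -> u > 0) -> 3*s < 6) and ((not (s = 2 -> u > 0)) -> 3*s < 6)
Before skip: ((s = 2 -> u > 0) -> 3*s < 6) and ((not (s = 2 -> u > 0)) -> 3*s < 6)
Answer: WP = ((s = 2 -> u > 0) -> 3*s < 6) and ((not (s = 2 -> u > 0)) -> 3*s < 6)


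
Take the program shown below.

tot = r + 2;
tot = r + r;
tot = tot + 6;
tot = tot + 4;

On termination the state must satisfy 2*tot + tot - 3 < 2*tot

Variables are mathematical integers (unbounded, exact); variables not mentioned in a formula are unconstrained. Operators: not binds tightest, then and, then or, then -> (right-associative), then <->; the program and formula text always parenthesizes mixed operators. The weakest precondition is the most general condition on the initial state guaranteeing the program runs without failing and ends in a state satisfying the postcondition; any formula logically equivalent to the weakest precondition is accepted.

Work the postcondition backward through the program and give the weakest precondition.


Working backward. After the program, the postcondition 2*tot + tot - 3 < 2*tot must hold; in canonical form it is tot < 3.
Before tot := tot + 4: tot < -1
Before tot := tot + 6: tot < -7
Before tot := r + r: 2*r < -7
Before tot := r + 2: 2*r < -7
Answer: WP = 2*r < -7


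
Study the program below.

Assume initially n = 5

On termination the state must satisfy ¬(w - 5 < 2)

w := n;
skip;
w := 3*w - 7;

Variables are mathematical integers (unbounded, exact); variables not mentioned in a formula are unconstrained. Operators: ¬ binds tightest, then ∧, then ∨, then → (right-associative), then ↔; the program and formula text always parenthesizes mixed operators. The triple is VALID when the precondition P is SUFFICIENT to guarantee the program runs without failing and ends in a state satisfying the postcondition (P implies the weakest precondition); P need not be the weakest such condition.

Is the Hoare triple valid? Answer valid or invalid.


Working backward. After the program, the postcondition ¬(w - 5 < 2) must hold; in canonical form it is ¬(w < 7).
Before w := 3*w - 7: ¬(3*w < 14)
Before skip: ¬(3*w < 14)
Before w := n: ¬(3*n < 14)
The weakest precondition is ¬(3*n < 14).
Check whether n = 5 implies it.
Every state satisfying the precondition satisfies the weakest precondition: the implication holds.
Answer: valid


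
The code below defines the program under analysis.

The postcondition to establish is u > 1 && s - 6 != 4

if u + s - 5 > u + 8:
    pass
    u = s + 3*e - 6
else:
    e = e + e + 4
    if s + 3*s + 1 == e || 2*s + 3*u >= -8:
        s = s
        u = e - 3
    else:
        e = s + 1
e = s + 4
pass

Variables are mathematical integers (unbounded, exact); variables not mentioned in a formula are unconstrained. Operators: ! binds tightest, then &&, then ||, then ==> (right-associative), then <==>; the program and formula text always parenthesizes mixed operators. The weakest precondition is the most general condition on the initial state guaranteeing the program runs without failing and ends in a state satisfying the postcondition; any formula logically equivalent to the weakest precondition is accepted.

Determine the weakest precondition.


Working backward. After the program, the postcondition u > 1 && s - 6 != 4 must hold; in canonical form it is u > 1 && s != 10.
Before skip: u > 1 && s != 10
Before e := s + 4: u > 1 && s != 10
Then branch requires 3*e + s > 7 && s != 10; else branch requires ((4*s == 2*e + 3 || 2*s + 3*u >= -8) ==> (2*e > 0 && s != 10)) && ((!(4*s == 2*e + 3 || 2*s + 3*u >= -8)) ==> (u > 1 && s != 10)).
Before the if: (s > 13 ==> (3*e + s > 7 && s != 10)) && ((!(s > 13)) ==> (((4*s == 2*e + 3 || 2*s + 3*u >= -8) ==> (2*e > 0 && s != 10)) && ((!(4*s == 2*e + 3 || 2*s + 3*u >= -8)) ==> (u > 1 && s != 10))))
Answer: WP = (s > 13 ==> (3*e + s > 7 && s != 10)) && ((!(s > 13)) ==> (((4*s == 2*e + 3 || 2*s + 3*u >= -8) ==> (2*e > 0 && s != 10)) && ((!(4*s == 2*e + 3 || 2*s + 3*u >= -8)) ==> (u > 1 && s != 10))))


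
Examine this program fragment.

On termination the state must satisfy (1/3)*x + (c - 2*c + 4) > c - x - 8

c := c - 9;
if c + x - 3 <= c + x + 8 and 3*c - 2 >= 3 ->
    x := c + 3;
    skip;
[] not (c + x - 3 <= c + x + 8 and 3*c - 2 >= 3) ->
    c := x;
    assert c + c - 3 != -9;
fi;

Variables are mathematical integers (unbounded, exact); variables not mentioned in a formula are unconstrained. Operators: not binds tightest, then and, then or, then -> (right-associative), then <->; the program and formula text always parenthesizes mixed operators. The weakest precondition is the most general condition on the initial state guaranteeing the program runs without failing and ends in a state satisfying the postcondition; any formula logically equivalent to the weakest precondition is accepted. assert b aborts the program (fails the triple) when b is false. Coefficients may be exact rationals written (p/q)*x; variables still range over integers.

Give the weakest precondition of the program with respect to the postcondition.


Working backward. After the program, the postcondition (1/3)*x + (c - 2*c + 4) > c - x - 8 must hold; in canonical form it is (4/3)*x > 2*c - 12.
Then branch requires (2/3)*c < 16; else branch requires 2*x != -6 and (2/3)*x < 12.
Before the if: (3*c >= 5 -> (2/3)*c < 16) and ((not (3*c >= 5)) -> (2*x != -6 and (2/3)*x < 12))
Before c := c - 9: (3*c >= 32 -> (2/3)*c < 22) and ((not (3*c >= 32)) -> (2*x != -6 and (2/3)*x < 12))
Answer: WP = (3*c >= 32 -> (2/3)*c < 22) and ((not (3*c >= 32)) -> (2*x != -6 and (2/3)*x < 12))


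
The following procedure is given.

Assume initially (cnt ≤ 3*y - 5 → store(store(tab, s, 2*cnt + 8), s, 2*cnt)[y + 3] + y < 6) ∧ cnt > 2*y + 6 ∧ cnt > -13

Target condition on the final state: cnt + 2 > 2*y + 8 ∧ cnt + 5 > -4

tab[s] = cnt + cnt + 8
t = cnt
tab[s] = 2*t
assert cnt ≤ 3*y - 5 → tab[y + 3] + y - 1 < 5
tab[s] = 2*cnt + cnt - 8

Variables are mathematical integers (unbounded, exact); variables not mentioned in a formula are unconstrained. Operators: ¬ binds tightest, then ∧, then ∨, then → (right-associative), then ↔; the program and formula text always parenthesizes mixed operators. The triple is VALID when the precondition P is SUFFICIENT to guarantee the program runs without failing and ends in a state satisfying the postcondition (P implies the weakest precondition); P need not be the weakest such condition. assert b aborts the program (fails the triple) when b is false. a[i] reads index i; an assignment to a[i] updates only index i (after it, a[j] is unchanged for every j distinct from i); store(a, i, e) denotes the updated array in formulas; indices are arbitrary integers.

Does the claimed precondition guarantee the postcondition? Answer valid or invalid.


Working backward. After the program, the postcondition cnt + 2 > 2*y + 8 ∧ cnt + 5 > -4 must hold; in canonical form it is cnt > 2*y + 6 ∧ cnt > -9.
Before tab[s] := 2*cnt + cnt - 8: cnt > 2*y + 6 ∧ cnt > -9
Before assert cnt ≤ 3*y - 5 → tab[y + 3] + y - 1 < 5: (cnt ≤ 3*y - 5 → tab[y + 3] + y < 6) ∧ cnt > 2*y + 6 ∧ cnt > -9
Before tab[s] := 2*t: (cnt ≤ 3*y - 5 → store(tab, s, 2*t)[y + 3] + y < 6) ∧ cnt > 2*y + 6 ∧ cnt > -9
Before t := cnt: (cnt ≤ 3*y - 5 → store(tab, s, 2*cnt)[y + 3] + y < 6) ∧ cnt > 2*y + 6 ∧ cnt > -9
Before tab[s] := cnt + cnt + 8: (cnt ≤ 3*y - 5 → store(store(tab, s, 2*cnt + 8), s, 2*cnt)[y + 3] + y < 6) ∧ cnt > 2*y + 6 ∧ cnt > -9
The weakest precondition is (cnt ≤ 3*y - 5 → store(store(tab, s, 2*cnt + 8), s, 2*cnt)[y + 3] + y < 6) ∧ cnt > 2*y + 6 ∧ cnt > -9.
Check whether (cnt ≤ 3*y - 5 → store(store(tab, s, 2*cnt + 8), s, 2*cnt)[y + 3] + y < 6) ∧ cnt > 2*y + 6 ∧ cnt > -13 implies it.
Countermodel: at the initial state cnt = -9, s = 7, tab = {[-5] = 6, [7] = 6, elsewhere 6}, y = -8, the precondition holds but the weakest precondition fails.
Answer: invalid


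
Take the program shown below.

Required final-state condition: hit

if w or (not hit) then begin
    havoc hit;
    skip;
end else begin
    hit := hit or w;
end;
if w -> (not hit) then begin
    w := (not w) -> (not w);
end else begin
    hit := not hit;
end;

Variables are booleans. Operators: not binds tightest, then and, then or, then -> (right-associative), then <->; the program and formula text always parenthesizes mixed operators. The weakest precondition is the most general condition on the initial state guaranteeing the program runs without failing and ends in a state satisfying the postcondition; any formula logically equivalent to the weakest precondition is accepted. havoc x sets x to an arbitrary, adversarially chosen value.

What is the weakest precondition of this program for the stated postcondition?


Working backward. After the program, hit must hold.
Then branch requires hit; else branch requires not hit.
Before the if: ((w -> (not hit)) -> hit) and ((not (w -> (not hit))) -> (not hit))
Then branch requires false; else branch requires ((w -> (not (hit or w))) -> (hit or w)) and ((not (w -> (not (hit or w)))) -> (not (hit or w))).
Before the if: (not (w or (not hit))) and ((not (w or (not hit))) -> (((w -> (not (hit or w))) -> (hit or w)) and ((not (w -> (not (hit or w)))) -> (not (hit or w)))))
Answer: WP = (not (w or (not hit))) and ((not (w or (not hit))) -> (((w -> (not (hit or w))) -> (hit or w)) and ((not (w -> (not (hit or w)))) -> (not (hit or w)))))


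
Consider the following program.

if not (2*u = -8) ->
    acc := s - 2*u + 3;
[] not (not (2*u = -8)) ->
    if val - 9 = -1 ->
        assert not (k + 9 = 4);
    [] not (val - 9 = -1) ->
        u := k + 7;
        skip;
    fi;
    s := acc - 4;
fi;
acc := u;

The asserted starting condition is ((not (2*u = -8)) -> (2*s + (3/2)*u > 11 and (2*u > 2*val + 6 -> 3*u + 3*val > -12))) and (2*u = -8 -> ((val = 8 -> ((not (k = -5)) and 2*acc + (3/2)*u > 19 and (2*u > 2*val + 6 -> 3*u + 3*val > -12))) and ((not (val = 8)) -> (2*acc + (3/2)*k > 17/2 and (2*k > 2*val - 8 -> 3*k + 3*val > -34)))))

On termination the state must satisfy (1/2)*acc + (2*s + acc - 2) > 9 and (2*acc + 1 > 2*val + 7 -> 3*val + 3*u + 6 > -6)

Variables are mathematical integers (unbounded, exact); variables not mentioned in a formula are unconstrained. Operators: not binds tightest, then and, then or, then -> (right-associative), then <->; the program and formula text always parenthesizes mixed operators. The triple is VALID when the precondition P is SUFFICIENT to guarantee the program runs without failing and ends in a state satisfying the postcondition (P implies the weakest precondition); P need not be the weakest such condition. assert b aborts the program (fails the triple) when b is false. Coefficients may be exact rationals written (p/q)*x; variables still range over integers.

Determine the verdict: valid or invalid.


Working backward. After the program, the postcondition (1/2)*acc + (2*s + acc - 2) > 9 and (2*acc + 1 > 2*val + 7 -> 3*val + 3*u + 6 > -6) must hold; in canonical form it is (3/2)*acc + 2*s > 11 and (2*acc > 2*val + 6 -> 3*u + 3*val > -12).
Before acc := u: 2*s + (3/2)*u > 11 and (2*u > 2*val + 6 -> 3*u + 3*val > -12)
Then branch requires 2*s + (3/2)*u > 11 and (2*u > 2*val + 6 -> 3*u + 3*val > -12); else branch requires (val = 8 -> ((not (k = -5)) and 2*acc + (3/2)*u > 19 and (2*u > 2*val + 6 -> 3*u + 3*val > -12))) and ((not (val = 8)) -> (2*acc + (3/2)*k > 17/2 and (2*k > 2*val - 8 -> 3*k + 3*val > -33))).
Before the if: ((not (2*u = -8)) -> (2*s + (3/2)*u > 11 and (2*u > 2*val + 6 -> 3*u + 3*val > -12))) and (2*u = -8 -> ((val = 8 -> ((not (k = -5)) and 2*acc + (3/2)*u > 19 and (2*u > 2*val + 6 -> 3*u + 3*val > -12))) and ((not (val = 8)) -> (2*acc + (3/2)*k > 17/2 and (2*k > 2*val - 8 -> 3*k + 3*val > -33)))))
The weakest precondition is ((not (2*u = -8)) -> (2*s + (3/2)*u > 11 and (2*u > 2*val + 6 -> 3*u + 3*val > -12))) and (2*u = -8 -> ((val = 8 -> ((not (k = -5)) and 2*acc + (3/2)*u > 19 and (2*u > 2*val + 6 -> 3*u + 3*val > -12))) and ((not (val = 8)) -> (2*acc + (3/2)*k > 17/2 and (2*k > 2*val - 8 -> 3*k + 3*val > -33))))).
Check whether ((not (2*u = -8)) -> (2*s + (3/2)*u > 11 and (2*u > 2*val + 6 -> 3*u + 3*val > -12))) and (2*u = -8 -> ((val = 8 -> ((not (k = -5)) and 2*acc + (3/2)*u > 19 and (2*u > 2*val + 6 -> 3*u + 3*val > -12))) and ((not (val = 8)) -> (2*acc + (3/2)*k > 17/2 and (2*k > 2*val - 8 -> 3*k + 3*val > -34))))) implies it.
Countermodel: at the initial state acc = 13, k = -7, s = 0, u = -4, val = -4, the precondition holds but the weakest precondition fails.
Answer: invalid


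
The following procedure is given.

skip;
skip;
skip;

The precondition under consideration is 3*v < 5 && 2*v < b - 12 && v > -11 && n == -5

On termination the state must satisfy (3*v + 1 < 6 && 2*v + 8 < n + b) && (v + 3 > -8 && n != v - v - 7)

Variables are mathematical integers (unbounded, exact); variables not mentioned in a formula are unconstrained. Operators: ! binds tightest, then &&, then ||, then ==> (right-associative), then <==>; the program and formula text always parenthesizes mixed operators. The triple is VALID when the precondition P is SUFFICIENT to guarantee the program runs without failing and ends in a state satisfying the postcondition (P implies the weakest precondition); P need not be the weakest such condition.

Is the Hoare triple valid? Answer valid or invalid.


Working backward. After the program, the postcondition (3*v + 1 < 6 && 2*v + 8 < n + b) && (v + 3 > -8 && n != v - v - 7) must hold; in canonical form it is 3*v < 5 && 2*v < b + n - 8 && v > -11 && n != -7.
Before skip: 3*v < 5 && 2*v < b + n - 8 && v > -11 && n != -7
Before skip: 3*v < 5 && 2*v < b + n - 8 && v > -11 && n != -7
Before skip: 3*v < 5 && 2*v < b + n - 8 && v > -11 && n != -7
The weakest precondition is 3*v < 5 && 2*v < b + n - 8 && v > -11 && n != -7.
Check whether 3*v < 5 && 2*v < b - 12 && v > -11 && n == -5 implies it.
Countermodel: at the initial state b = 13, n = -5, v = 0, the precondition holds but the weakest precondition fails.
Answer: invalid


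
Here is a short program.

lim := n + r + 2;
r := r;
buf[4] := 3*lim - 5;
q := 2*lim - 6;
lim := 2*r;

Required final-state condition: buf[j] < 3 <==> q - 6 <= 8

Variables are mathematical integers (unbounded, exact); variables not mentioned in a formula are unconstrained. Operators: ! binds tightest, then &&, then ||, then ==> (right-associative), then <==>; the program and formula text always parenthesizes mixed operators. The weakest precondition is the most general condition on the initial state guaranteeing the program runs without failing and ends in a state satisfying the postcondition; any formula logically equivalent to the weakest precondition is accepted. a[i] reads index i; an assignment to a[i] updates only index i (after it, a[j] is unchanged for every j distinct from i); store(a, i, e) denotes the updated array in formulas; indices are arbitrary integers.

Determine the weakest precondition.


Working backward. After the program, the postcondition buf[j] < 3 <==> q - 6 <= 8 must hold; in canonical form it is buf[j] < 3 <==> q <= 14.
Before lim := 2*r: buf[j] < 3 <==> q <= 14
Before q := 2*lim - 6: buf[j] < 3 <==> 2*lim <= 20
Before buf[4] := 3*lim - 5: store(buf, 4, 3*lim - 5)[j] < 3 <==> 2*lim <= 20
Before r := r: store(buf, 4, 3*lim - 5)[j] < 3 <==> 2*lim <= 20
Before lim := n + r + 2: store(buf, 4, 3*n + 3*r + 1)[j] < 3 <==> 2*n + 2*r <= 16
Answer: WP = store(buf, 4, 3*n + 3*r + 1)[j] < 3 <==> 2*n + 2*r <= 16


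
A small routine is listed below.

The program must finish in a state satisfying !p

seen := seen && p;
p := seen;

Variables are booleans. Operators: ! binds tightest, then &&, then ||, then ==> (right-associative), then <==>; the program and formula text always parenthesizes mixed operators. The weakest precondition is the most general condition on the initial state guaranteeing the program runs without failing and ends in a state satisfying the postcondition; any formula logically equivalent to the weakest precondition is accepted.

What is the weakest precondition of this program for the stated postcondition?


Working backward. After the program, !p must hold.
Before p := seen: !seen
Before seen := seen && p: !(seen && p)
Answer: WP = !(seen && p)


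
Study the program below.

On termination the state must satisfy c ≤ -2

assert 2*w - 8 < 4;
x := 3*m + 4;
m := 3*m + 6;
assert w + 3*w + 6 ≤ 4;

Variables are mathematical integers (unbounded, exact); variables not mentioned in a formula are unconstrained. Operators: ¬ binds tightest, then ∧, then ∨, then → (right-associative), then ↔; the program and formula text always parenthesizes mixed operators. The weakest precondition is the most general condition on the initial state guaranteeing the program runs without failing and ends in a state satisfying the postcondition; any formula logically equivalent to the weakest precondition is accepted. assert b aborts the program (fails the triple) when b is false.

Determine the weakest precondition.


Working backward. After the program, c ≤ -2 must hold.
Before assert w + 3*w + 6 ≤ 4: 4*w ≤ -2 ∧ c ≤ -2
Before m := 3*m + 6: 4*w ≤ -2 ∧ c ≤ -2
Before x := 3*m + 4: 4*w ≤ -2 ∧ c ≤ -2
Before assert 2*w - 8 < 4: 2*w < 12 ∧ 4*w ≤ -2 ∧ c ≤ -2
Answer: WP = 2*w < 12 ∧ 4*w ≤ -2 ∧ c ≤ -2


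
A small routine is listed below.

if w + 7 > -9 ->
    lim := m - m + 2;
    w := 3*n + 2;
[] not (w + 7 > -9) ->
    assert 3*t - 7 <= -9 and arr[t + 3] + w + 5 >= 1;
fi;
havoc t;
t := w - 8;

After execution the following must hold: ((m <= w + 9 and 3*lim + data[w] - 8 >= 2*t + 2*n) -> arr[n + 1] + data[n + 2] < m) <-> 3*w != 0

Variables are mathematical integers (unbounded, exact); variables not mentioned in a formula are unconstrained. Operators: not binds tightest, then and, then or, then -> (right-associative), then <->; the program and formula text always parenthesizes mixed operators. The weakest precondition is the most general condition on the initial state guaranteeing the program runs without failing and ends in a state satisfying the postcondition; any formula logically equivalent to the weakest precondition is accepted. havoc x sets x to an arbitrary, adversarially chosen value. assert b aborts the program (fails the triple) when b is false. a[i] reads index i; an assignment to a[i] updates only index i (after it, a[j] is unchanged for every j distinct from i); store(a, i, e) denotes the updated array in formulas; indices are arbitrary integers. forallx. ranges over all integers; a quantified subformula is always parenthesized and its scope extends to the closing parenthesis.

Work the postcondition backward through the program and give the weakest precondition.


Working backward. After the program, the postcondition ((m <= w + 9 and 3*lim + data[w] - 8 >= 2*t + 2*n) -> arr[n + 1] + data[n + 2] < m) <-> 3*w != 0 must hold; in canonical form it is ((m <= w + 9 and data[w] + 3*lim >= 2*n + 2*t + 8) -> arr[n + 1] + data[n + 2] < m) <-> 3*w != 0.
Before t := w - 8: ((m <= w + 9 and data[w] + 3*lim >= 2*n + 2*w - 8) -> arr[n + 1] + data[n + 2] < m) <-> 3*w != 0
Before havoc t: ((m <= w + 9 and data[w] + 3*lim >= 2*n + 2*w - 8) -> arr[n + 1] + data[n + 2] < m) <-> 3*w != 0
Then branch requires ((m <= 3*n + 11 and data[3*n + 2] >= 8*n - 10) -> arr[n + 1] + data[n + 2] < m) <-> 9*n != -6; else branch requires 3*t <= -2 and arr[t + 3] + w >= -4 and (((m <= w + 9 and data[w] + 3*lim >= 2*n + 2*w - 8) -> arr[n + 1] + data[n + 2] < m) <-> 3*w != 0).
Before the if: (w > -16 -> (((m <= 3*n + 11 and data[3*n + 2] >= 8*n - 10) -> arr[n + 1] + data[n + 2] < m) <-> 9*n != -6)) and ((not (w > -16)) -> (3*t <= -2 and arr[t + 3] + w >= -4 and (((m <= w + 9 and data[w] + 3*lim >= 2*n + 2*w - 8) -> arr[n + 1] + data[n + 2] < m) <-> 3*w != 0)))
Answer: WP = (w > -16 -> (((m <= 3*n + 11 and data[3*n + 2] >= 8*n - 10) -> arr[n + 1] + data[n + 2] < m) <-> 9*n != -6)) and ((not (w > -16)) -> (3*t <= -2 and arr[t + 3] + w >= -4 and (((m <= w + 9 and data[w] + 3*lim >= 2*n + 2*w - 8) -> arr[n + 1] + data[n + 2] < m) <-> 3*w != 0)))


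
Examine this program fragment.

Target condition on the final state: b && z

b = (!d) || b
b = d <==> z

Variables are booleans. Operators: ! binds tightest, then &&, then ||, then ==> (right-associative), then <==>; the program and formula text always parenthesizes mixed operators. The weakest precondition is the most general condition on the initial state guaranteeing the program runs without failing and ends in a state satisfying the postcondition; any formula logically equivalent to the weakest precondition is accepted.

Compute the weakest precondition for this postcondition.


Working backward. After the program, b && z must hold.
Before b := d <==> z: (d <==> z) && z
Before b := (!d) || b: (d <==> z) && z
Answer: WP = (d <==> z) && z


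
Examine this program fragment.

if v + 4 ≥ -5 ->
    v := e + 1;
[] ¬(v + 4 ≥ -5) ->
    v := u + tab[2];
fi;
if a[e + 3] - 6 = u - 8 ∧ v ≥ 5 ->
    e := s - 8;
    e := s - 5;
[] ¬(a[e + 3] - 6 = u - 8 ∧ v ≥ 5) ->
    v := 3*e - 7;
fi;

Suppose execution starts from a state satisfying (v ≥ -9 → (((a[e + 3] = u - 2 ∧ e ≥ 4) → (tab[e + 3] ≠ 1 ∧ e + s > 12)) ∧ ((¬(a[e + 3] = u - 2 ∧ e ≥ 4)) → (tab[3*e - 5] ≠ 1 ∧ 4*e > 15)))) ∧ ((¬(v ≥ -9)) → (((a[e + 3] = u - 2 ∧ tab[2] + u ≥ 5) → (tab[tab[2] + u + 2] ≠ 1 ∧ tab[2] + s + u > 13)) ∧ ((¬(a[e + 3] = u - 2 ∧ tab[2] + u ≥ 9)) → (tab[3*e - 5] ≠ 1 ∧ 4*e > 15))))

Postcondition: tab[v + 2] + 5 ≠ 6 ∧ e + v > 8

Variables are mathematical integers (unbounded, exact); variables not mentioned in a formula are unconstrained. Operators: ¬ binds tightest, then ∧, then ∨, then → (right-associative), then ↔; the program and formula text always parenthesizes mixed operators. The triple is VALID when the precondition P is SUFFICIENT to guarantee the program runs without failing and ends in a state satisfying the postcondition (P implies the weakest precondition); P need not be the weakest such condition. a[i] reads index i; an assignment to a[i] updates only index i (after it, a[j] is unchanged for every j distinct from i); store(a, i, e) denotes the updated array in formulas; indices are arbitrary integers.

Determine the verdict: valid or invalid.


Working backward. After the program, the postcondition tab[v + 2] + 5 ≠ 6 ∧ e + v > 8 must hold; in canonical form it is tab[v + 2] ≠ 1 ∧ e + v > 8.
Then branch requires tab[v + 2] ≠ 1 ∧ s + v > 13; else branch requires tab[3*e - 5] ≠ 1 ∧ 4*e > 15.
Before the if: ((a[e + 3] = u - 2 ∧ v ≥ 5) → (tab[v + 2] ≠ 1 ∧ s + v > 13)) ∧ ((¬(a[e + 3] = u - 2 ∧ v ≥ 5)) → (tab[3*e - 5] ≠ 1 ∧ 4*e > 15))
Then branch requires ((a[e + 3] = u - 2 ∧ e ≥ 4) → (tab[e + 3] ≠ 1 ∧ e + s > 12)) ∧ ((¬(a[e + 3] = u - 2 ∧ e ≥ 4)) → (tab[3*e - 5] ≠ 1 ∧ 4*e > 15)); else branch requires ((a[e + 3] = u - 2 ∧ tab[2] + u ≥ 5) → (tab[tab[2] + u + 2] ≠ 1 ∧ tab[2] + s + u > 13)) ∧ ((¬(a[e + 3] = u - 2 ∧ tab[2] + u ≥ 5)) → (tab[3*e - 5] ≠ 1 ∧ 4*e > 15)).
Before the if: (v ≥ -9 → (((a[e + 3] = u - 2 ∧ e ≥ 4) → (tab[e + 3] ≠ 1 ∧ e + s > 12)) ∧ ((¬(a[e + 3] = u - 2 ∧ e ≥ 4)) → (tab[3*e - 5] ≠ 1 ∧ 4*e > 15)))) ∧ ((¬(v ≥ -9)) → (((a[e + 3] = u - 2 ∧ tab[2] + u ≥ 5) → (tab[tab[2] + u + 2] ≠ 1 ∧ tab[2] + s + u > 13)) ∧ ((¬(a[e + 3] = u - 2 ∧ tab[2] + u ≥ 5)) → (tab[3*e - 5] ≠ 1 ∧ 4*e > 15))))
The weakest precondition is (v ≥ -9 → (((a[e + 3] = u - 2 ∧ e ≥ 4) → (tab[e + 3] ≠ 1 ∧ e + s > 12)) ∧ ((¬(a[e + 3] = u - 2 ∧ e ≥ 4)) → (tab[3*e - 5] ≠ 1 ∧ 4*e > 15)))) ∧ ((¬(v ≥ -9)) → (((a[e + 3] = u - 2 ∧ tab[2] + u ≥ 5) → (tab[tab[2] + u + 2] ≠ 1 ∧ tab[2] + s + u > 13)) ∧ ((¬(a[e + 3] = u - 2 ∧ tab[2] + u ≥ 5)) → (tab[3*e - 5] ≠ 1 ∧ 4*e > 15)))).
Check whether (v ≥ -9 → (((a[e + 3] = u - 2 ∧ e ≥ 4) → (tab[e + 3] ≠ 1 ∧ e + s > 12)) ∧ ((¬(a[e + 3] = u - 2 ∧ e ≥ 4)) → (tab[3*e - 5] ≠ 1 ∧ 4*e > 15)))) ∧ ((¬(v ≥ -9)) → (((a[e + 3] = u - 2 ∧ tab[2] + u ≥ 5) → (tab[tab[2] + u + 2] ≠ 1 ∧ tab[2] + s + u > 13)) ∧ ((¬(a[e + 3] = u - 2 ∧ tab[2] + u ≥ 9)) → (tab[3*e - 5] ≠ 1 ∧ 4*e > 15)))) implies it.
Every state satisfying the precondition satisfies the weakest precondition: the implication holds.
Answer: valid
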